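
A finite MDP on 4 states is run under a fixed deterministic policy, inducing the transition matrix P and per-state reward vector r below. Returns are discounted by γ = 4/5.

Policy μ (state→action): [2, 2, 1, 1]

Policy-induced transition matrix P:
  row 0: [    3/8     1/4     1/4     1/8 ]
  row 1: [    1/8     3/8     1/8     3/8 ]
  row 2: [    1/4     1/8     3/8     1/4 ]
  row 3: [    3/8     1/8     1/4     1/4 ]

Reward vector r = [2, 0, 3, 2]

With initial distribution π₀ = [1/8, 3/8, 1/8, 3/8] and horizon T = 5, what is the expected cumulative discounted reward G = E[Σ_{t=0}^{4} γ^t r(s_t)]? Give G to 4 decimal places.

G = 5.6172

t=0: π = [0.1250, 0.3750, 0.1250, 0.3750], E[r] = 1.3750, γ^t·E[r] = 1.375000, running G = 1.375000
t=1: π = [0.2656, 0.2344, 0.2188, 0.2813], E[r] = 1.7500, γ^t·E[r] = 1.400000, running G = 2.775000
t=2: π = [0.2891, 0.2168, 0.2480, 0.2461], E[r] = 1.8145, γ^t·E[r] = 1.161250, running G = 3.936250
t=3: π = [0.2898, 0.2153, 0.2539, 0.2410], E[r] = 1.8232, γ^t·E[r] = 0.933500, running G = 4.869750
t=4: π = [0.2894, 0.2151, 0.2548, 0.2407], E[r] = 1.8247, γ^t·E[r] = 0.747400, running G = 5.617150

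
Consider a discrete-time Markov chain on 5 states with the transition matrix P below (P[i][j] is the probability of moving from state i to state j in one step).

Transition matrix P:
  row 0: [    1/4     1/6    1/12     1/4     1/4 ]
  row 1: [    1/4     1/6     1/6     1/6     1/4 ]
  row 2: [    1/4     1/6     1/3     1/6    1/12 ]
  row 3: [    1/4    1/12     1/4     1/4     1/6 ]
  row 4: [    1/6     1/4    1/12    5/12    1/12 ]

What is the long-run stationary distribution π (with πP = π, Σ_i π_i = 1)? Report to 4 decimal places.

π = [0.2358, 0.1600, 0.1844, 0.2497, 0.1701]

Balance equations π_j = Σ_i π_i·P[i][j]:
  π_0 = 1/4·π_0 + 1/4·π_1 + 1/4·π_2 + 1/4·π_3 + 1/6·π_4
  π_1 = 1/6·π_0 + 1/6·π_1 + 1/6·π_2 + 1/12·π_3 + 1/4·π_4
  π_2 = 1/12·π_0 + 1/6·π_1 + 1/3·π_2 + 1/4·π_3 + 1/12·π_4
  π_3 = 1/4·π_0 + 1/6·π_1 + 1/6·π_2 + 1/4·π_3 + 5/12·π_4
  normalize: π_0 + π_1 + π_2 + π_3 + π_4 = 1
Solving the linear system gives exactly π = [2200/9329, 1493/9329, 1720/9329, 2329/9329, 1587/9329].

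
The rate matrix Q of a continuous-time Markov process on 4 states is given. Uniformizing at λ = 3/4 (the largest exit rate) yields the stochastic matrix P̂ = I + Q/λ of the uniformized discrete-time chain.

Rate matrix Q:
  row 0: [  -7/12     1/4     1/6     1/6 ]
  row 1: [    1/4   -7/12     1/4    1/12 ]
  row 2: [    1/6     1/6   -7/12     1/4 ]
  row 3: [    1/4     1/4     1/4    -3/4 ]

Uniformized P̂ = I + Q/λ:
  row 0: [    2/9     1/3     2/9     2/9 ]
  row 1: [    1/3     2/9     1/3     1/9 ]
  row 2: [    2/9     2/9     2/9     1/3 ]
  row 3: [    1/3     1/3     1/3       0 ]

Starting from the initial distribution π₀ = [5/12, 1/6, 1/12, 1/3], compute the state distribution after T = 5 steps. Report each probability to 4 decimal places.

π = [0.2727, 0.2727, 0.2727, 0.1818]

t=0: π = [0.4167, 0.1667, 0.0833, 0.3333]
t=1: π = [0.2778, 0.3056, 0.2778, 0.1389]
t=2: π = [0.2716, 0.2685, 0.2716, 0.1883]
t=3: π = [0.2730, 0.2733, 0.2730, 0.1807]
t=4: π = [0.2727, 0.2726, 0.2727, 0.1820]
t=5: π = [0.2727, 0.2727, 0.2727, 0.1818]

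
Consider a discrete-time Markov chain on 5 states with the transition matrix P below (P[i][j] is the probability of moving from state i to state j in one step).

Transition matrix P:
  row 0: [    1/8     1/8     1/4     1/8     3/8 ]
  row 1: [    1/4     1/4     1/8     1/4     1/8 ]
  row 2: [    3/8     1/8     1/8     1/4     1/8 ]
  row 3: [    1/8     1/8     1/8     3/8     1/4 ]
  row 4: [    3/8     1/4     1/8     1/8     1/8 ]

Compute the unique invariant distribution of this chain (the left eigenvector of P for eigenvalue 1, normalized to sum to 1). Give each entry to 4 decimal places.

π = [0.2384, 0.1732, 0.1548, 0.2213, 0.2123]

Balance equations π_j = Σ_i π_i·P[i][j]:
  π_0 = 1/8·π_0 + 1/4·π_1 + 3/8·π_2 + 1/8·π_3 + 3/8·π_4
  π_1 = 1/8·π_0 + 1/4·π_1 + 1/8·π_2 + 1/8·π_3 + 1/4·π_4
  π_2 = 1/4·π_0 + 1/8·π_1 + 1/8·π_2 + 1/8·π_3 + 1/8·π_4
  π_3 = 1/8·π_0 + 1/4·π_1 + 1/4·π_2 + 3/8·π_3 + 1/8·π_4
  normalize: π_0 + π_1 + π_2 + π_3 + π_4 = 1
Solving the linear system gives exactly π = [921/3863, 669/3863, 598/3863, 855/3863, 820/3863].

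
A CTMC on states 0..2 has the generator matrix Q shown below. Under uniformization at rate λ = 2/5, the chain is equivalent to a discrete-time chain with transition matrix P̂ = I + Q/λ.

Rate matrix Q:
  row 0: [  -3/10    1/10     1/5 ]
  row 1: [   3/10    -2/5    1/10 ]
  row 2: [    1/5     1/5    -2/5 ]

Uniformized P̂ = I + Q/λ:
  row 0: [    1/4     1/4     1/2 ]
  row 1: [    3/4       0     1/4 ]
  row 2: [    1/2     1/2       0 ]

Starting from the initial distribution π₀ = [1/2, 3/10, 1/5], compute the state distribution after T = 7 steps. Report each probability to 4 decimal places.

t=0: π = [0.5000, 0.3000, 0.2000]
t=1: π = [0.4500, 0.2250, 0.3250]
t=2: π = [0.4438, 0.2750, 0.2813]
t=3: π = [0.4578, 0.2516, 0.2906]
t=4: π = [0.4484, 0.2598, 0.2918]
t=5: π = [0.4528, 0.2580, 0.2892]
t=6: π = [0.4513, 0.2578, 0.2909]
t=7: π = [0.4516, 0.2583, 0.2901]

π = [0.4516, 0.2583, 0.2901]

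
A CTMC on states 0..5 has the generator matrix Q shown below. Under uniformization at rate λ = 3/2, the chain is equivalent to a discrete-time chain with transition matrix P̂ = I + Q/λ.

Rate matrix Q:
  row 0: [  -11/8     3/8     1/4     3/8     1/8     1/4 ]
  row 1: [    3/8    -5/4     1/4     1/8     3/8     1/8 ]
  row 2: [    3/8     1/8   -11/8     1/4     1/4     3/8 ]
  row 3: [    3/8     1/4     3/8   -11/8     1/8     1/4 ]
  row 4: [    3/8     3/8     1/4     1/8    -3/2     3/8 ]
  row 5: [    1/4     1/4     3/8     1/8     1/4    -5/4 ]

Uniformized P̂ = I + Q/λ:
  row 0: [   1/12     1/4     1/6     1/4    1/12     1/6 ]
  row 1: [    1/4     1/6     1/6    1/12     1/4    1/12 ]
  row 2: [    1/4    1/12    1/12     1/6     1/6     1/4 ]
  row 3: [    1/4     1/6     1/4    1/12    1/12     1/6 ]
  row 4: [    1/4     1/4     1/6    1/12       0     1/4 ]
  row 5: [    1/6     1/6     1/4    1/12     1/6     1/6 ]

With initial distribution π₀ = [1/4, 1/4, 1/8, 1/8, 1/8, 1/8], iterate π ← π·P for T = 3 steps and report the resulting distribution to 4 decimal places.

t=0: π = [0.2500, 0.2500, 0.1250, 0.1250, 0.1250, 0.1250]
t=1: π = [0.1979, 0.1875, 0.1771, 0.1354, 0.1354, 0.1667]
t=2: π = [0.2031, 0.1797, 0.1771, 0.1311, 0.1319, 0.1771]
t=3: π = [0.2014, 0.1798, 0.1776, 0.1319, 0.1318, 0.1774]

π = [0.2014, 0.1798, 0.1776, 0.1319, 0.1318, 0.1774]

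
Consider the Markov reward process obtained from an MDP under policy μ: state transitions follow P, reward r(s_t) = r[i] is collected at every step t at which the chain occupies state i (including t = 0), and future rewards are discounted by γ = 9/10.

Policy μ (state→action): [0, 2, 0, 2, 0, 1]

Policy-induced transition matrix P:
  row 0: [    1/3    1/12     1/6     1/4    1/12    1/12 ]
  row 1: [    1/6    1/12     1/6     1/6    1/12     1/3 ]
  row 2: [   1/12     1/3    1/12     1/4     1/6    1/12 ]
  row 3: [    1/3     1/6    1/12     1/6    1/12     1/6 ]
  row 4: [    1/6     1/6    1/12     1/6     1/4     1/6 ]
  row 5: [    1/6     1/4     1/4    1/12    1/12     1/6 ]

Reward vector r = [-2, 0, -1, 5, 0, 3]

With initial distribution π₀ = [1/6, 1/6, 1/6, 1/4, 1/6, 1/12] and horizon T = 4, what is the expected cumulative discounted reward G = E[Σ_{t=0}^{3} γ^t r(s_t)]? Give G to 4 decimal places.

G = 3.0402

t=0: π = [0.1667, 0.1667, 0.1667, 0.2500, 0.1667, 0.0833], E[r] = 1.0000, γ^t·E[r] = 1.000000, running G = 1.000000
t=1: π = [0.2222, 0.1736, 0.1250, 0.1875, 0.1250, 0.1667], E[r] = 0.8681, γ^t·E[r] = 0.781250, running G = 1.781250
t=2: π = [0.2245, 0.1684, 0.1441, 0.1817, 0.1146, 0.1667], E[r] = 0.8154, γ^t·E[r] = 0.660469, running G = 2.441719
t=3: π = [0.2224, 0.1718, 0.1439, 0.1835, 0.1144, 0.1640], E[r] = 0.8209, γ^t·E[r] = 0.598465, running G = 3.040184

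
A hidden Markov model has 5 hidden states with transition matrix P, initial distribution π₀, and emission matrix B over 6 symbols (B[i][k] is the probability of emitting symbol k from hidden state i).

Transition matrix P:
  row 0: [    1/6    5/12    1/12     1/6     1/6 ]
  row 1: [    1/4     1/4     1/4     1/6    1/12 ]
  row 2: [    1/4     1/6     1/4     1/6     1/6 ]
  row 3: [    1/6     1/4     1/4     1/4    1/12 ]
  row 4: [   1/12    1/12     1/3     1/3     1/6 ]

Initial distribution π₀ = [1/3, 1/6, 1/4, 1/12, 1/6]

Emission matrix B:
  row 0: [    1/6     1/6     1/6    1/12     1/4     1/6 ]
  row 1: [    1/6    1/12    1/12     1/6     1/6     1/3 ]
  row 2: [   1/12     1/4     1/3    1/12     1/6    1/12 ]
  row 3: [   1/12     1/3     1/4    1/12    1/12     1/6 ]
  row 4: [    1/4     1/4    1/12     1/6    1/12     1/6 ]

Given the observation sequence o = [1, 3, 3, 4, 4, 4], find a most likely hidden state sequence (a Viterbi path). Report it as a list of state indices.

path = [0, 1, 1, 0, 1, 0]

t=0: δ = [5.556e-02, 1.389e-02, 6.250e-02, 2.778e-02, 4.167e-02]  (obs o_0=1)
t=1: δ = [1.302e-03, 3.858e-03, 1.302e-03, 1.157e-03, 1.736e-03]  ψ = [2, 0, 2, 4, 2]  (obs o_1=3)
t=2: δ = [8.038e-05, 1.608e-04, 8.038e-05, 5.358e-05, 5.358e-05]  ψ = [1, 1, 1, 1, 1]  (obs o_2=3)
t=3: δ = [1.005e-05, 6.698e-06, 6.698e-06, 2.233e-06, 1.116e-06]  ψ = [1, 1, 1, 1, 0]  (obs o_3=4)
t=4: δ = [4.186e-07, 6.977e-07, 2.791e-07, 1.395e-07, 1.395e-07]  ψ = [0, 0, 1, 0, 0]  (obs o_4=4)
t=5: δ = [4.361e-08, 2.907e-08, 2.907e-08, 9.690e-09, 5.814e-09]  ψ = [1, 0, 1, 1, 0]  (obs o_5=4)
backtrack: best end state = 0; path = [0, 1, 1, 0, 1, 0]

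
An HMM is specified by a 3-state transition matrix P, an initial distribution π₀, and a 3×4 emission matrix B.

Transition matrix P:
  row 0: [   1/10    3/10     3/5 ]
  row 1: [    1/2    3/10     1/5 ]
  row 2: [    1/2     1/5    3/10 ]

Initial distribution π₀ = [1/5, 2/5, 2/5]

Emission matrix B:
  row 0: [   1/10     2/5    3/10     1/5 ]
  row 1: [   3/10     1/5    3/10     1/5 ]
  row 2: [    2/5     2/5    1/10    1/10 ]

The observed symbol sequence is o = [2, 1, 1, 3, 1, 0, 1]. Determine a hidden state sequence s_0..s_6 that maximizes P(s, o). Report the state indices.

t=0: δ = [6.000e-02, 1.200e-01, 4.000e-02]  (obs o_0=2)
t=1: δ = [2.400e-02, 7.200e-03, 1.440e-02]  ψ = [1, 1, 0]  (obs o_1=1)
t=2: δ = [2.880e-03, 1.440e-03, 5.760e-03]  ψ = [2, 0, 0]  (obs o_2=1)
t=3: δ = [5.760e-04, 2.304e-04, 1.728e-04]  ψ = [2, 2, 0]  (obs o_3=3)
t=4: δ = [4.608e-05, 3.456e-05, 1.382e-04]  ψ = [1, 0, 0]  (obs o_4=1)
t=5: δ = [6.912e-06, 8.294e-06, 1.659e-05]  ψ = [2, 2, 2]  (obs o_5=0)
t=6: δ = [3.318e-06, 6.636e-07, 1.991e-06]  ψ = [2, 2, 2]  (obs o_6=1)
backtrack: best end state = 0; path = [1, 0, 2, 0, 2, 2, 0]

path = [1, 0, 2, 0, 2, 2, 0]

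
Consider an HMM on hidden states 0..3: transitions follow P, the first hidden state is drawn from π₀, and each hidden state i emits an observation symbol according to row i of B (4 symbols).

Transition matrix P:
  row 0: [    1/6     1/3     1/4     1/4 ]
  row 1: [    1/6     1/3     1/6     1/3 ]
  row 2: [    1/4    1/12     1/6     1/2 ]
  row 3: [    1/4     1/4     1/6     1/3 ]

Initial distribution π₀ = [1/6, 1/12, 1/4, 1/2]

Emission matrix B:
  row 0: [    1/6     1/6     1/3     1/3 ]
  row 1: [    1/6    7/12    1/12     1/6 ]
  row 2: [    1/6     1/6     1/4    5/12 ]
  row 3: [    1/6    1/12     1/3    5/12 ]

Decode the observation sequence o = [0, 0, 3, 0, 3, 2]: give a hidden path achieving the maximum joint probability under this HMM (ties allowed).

t=0: δ = [2.778e-02, 1.389e-02, 4.167e-02, 8.333e-02]  (obs o_0=0)
t=1: δ = [3.472e-03, 3.472e-03, 2.315e-03, 4.630e-03]  ψ = [3, 3, 3, 3]  (obs o_1=0)
t=2: δ = [3.858e-04, 1.929e-04, 3.617e-04, 6.430e-04]  ψ = [3, 0, 0, 3]  (obs o_2=3)
t=3: δ = [2.679e-05, 2.679e-05, 1.786e-05, 3.572e-05]  ψ = [3, 3, 3, 3]  (obs o_3=0)
t=4: δ = [2.977e-06, 1.488e-06, 2.791e-06, 4.961e-06]  ψ = [3, 0, 0, 3]  (obs o_4=3)
t=5: δ = [4.135e-07, 1.034e-07, 2.067e-07, 5.513e-07]  ψ = [3, 3, 3, 3]  (obs o_5=2)
backtrack: best end state = 3; path = [3, 3, 3, 3, 3, 3]

path = [3, 3, 3, 3, 3, 3]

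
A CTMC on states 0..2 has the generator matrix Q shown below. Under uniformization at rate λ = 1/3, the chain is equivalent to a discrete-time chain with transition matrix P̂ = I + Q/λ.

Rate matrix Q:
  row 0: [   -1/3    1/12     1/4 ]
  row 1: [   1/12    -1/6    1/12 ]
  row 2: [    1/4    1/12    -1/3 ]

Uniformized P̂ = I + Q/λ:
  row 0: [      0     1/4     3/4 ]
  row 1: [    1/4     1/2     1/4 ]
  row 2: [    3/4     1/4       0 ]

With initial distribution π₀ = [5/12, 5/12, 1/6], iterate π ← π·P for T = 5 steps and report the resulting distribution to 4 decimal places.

t=0: π = [0.4167, 0.4167, 0.1667]
t=1: π = [0.2292, 0.3542, 0.4167]
t=2: π = [0.4010, 0.3385, 0.2604]
t=3: π = [0.2799, 0.3346, 0.3854]
t=4: π = [0.3727, 0.3337, 0.2936]
t=5: π = [0.3036, 0.3334, 0.3630]

π = [0.3036, 0.3334, 0.3630]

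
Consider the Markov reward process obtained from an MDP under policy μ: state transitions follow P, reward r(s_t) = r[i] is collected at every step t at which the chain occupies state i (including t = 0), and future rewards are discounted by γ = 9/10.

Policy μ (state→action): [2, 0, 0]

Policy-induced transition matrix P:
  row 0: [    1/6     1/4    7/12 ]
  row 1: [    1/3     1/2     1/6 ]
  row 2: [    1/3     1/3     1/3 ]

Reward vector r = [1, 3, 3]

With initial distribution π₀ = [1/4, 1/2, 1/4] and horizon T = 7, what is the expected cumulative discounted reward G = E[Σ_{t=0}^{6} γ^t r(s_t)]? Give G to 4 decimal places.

t=0: π = [0.2500, 0.5000, 0.2500], E[r] = 2.5000, γ^t·E[r] = 2.500000, running G = 2.500000
t=1: π = [0.2917, 0.3958, 0.3125], E[r] = 2.4167, γ^t·E[r] = 2.175000, running G = 4.675000
t=2: π = [0.2847, 0.3750, 0.3403], E[r] = 2.4306, γ^t·E[r] = 1.968750, running G = 6.643750
t=3: π = [0.2859, 0.3721, 0.3420], E[r] = 2.4282, γ^t·E[r] = 1.770188, running G = 8.413938
t=4: π = [0.2857, 0.3715, 0.3428], E[r] = 2.4286, γ^t·E[r] = 1.593422, running G = 10.007359
t=5: π = [0.2857, 0.3714, 0.3428], E[r] = 2.4286, γ^t·E[r] = 1.434042, running G = 11.441401
t=6: π = [0.2857, 0.3714, 0.3429], E[r] = 2.4286, γ^t·E[r] = 1.290643, running G = 12.732044

G = 12.7320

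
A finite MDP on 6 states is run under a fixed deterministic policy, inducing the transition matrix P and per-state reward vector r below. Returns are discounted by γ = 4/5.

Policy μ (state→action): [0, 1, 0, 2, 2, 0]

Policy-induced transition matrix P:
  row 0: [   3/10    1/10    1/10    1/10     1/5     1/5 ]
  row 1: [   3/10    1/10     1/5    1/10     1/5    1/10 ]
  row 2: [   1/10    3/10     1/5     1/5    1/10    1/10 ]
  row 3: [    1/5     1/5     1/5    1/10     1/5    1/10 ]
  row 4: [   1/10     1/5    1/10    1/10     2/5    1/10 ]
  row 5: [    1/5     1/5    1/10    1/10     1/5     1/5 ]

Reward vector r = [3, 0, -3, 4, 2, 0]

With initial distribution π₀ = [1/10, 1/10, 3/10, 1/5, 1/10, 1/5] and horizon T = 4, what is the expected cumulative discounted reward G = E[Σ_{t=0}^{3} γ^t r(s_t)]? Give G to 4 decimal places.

G = 2.4102

t=0: π = [0.1000, 0.1000, 0.3000, 0.2000, 0.1000, 0.2000], E[r] = 0.4000, γ^t·E[r] = 0.400000, running G = 0.400000
t=1: π = [0.1800, 0.2100, 0.1600, 0.1300, 0.1900, 0.1300], E[r] = 0.9600, γ^t·E[r] = 0.768000, running G = 1.168000
t=2: π = [0.2040, 0.1770, 0.1500, 0.1160, 0.2220, 0.1310], E[r] = 1.0700, γ^t·E[r] = 0.684800, running G = 1.852800
t=3: π = [0.2009, 0.1769, 0.1443, 0.1150, 0.2294, 0.1335], E[r] = 1.0886, γ^t·E[r] = 0.557363, running G = 2.410163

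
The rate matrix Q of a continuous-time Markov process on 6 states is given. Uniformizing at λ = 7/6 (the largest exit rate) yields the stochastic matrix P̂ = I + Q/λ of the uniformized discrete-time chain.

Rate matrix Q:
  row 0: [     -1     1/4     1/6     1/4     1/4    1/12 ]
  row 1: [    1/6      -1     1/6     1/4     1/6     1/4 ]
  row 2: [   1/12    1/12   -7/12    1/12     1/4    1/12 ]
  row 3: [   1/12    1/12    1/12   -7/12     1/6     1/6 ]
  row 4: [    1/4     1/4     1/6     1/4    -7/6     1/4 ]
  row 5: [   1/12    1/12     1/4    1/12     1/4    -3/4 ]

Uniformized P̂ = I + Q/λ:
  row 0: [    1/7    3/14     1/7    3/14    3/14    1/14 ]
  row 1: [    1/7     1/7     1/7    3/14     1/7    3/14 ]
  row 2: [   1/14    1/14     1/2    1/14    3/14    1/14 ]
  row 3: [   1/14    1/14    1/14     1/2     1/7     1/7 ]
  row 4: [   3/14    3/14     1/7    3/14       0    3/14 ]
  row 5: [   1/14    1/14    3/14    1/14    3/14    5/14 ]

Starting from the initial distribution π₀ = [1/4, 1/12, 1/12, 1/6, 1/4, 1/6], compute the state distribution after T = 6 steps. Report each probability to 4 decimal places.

π = [0.1101, 0.1179, 0.2170, 0.2214, 0.1565, 0.1771]

t=0: π = [0.2500, 0.0833, 0.0833, 0.1667, 0.2500, 0.1667]
t=1: π = [0.1310, 0.1488, 0.1726, 0.2262, 0.1429, 0.1786]
t=2: π = [0.1118, 0.1212, 0.2011, 0.2287, 0.1569, 0.1803]
t=3: π = [0.1105, 0.1185, 0.2112, 0.2252, 0.1557, 0.1790]
t=4: π = [0.1100, 0.1179, 0.2150, 0.2229, 0.1564, 0.1778]
t=5: π = [0.1100, 0.1179, 0.2164, 0.2218, 0.1564, 0.1773]
t=6: π = [0.1101, 0.1179, 0.2170, 0.2214, 0.1565, 0.1771]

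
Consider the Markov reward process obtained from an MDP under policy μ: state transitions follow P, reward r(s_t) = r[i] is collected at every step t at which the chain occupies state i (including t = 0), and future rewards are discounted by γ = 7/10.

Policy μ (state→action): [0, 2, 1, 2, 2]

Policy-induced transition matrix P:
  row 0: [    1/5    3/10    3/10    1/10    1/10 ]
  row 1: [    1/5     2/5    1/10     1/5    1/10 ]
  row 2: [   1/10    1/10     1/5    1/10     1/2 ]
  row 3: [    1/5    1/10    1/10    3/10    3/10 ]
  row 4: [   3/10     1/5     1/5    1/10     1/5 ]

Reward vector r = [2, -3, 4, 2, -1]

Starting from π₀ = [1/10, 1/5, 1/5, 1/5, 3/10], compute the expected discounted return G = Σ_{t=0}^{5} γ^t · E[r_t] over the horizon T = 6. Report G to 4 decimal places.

t=0: π = [0.1000, 0.2000, 0.2000, 0.2000, 0.3000], E[r] = 0.5000, γ^t·E[r] = 0.500000, running G = 0.500000
t=1: π = [0.2100, 0.2100, 0.1700, 0.1600, 0.2500], E[r] = 0.5400, γ^t·E[r] = 0.378000, running G = 0.878000
t=2: π = [0.2080, 0.2300, 0.1840, 0.1530, 0.2250], E[r] = 0.5430, γ^t·E[r] = 0.266070, running G = 1.144070
t=3: π = [0.2041, 0.2331, 0.1825, 0.1536, 0.2267], E[r] = 0.5194, γ^t·E[r] = 0.178154, running G = 1.322224
t=4: π = [0.2044, 0.2334, 0.1817, 0.1540, 0.2264], E[r] = 0.5172, γ^t·E[r] = 0.124182, running G = 1.446406
t=5: π = [0.2045, 0.2335, 0.1817, 0.1541, 0.2261], E[r] = 0.5172, γ^t·E[r] = 0.086930, running G = 1.533336

G = 1.5333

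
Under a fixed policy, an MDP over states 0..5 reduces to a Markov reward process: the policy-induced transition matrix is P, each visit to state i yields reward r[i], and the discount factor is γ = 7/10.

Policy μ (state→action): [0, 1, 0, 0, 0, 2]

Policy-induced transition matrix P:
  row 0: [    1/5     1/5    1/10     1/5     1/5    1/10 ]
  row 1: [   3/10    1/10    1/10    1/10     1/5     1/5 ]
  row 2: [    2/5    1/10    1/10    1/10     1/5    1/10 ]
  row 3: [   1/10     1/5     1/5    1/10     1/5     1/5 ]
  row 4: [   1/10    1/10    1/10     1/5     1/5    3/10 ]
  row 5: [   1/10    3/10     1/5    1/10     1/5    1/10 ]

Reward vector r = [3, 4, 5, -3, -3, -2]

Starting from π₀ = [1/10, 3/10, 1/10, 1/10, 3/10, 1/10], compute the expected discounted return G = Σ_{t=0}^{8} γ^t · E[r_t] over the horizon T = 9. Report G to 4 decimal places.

t=0: π = [0.1000, 0.3000, 0.1000, 0.1000, 0.3000, 0.1000], E[r] = 0.6000, γ^t·E[r] = 0.600000, running G = 0.600000
t=1: π = [0.2000, 0.1400, 0.1200, 0.1400, 0.2000, 0.2000], E[r] = 0.3400, γ^t·E[r] = 0.238000, running G = 0.838000
t=2: π = [0.1840, 0.1740, 0.1340, 0.1400, 0.2000, 0.1680], E[r] = 0.5620, γ^t·E[r] = 0.275380, running G = 1.113380
t=3: π = [0.1934, 0.1660, 0.1308, 0.1384, 0.2000, 0.1714], E[r] = 0.5402, γ^t·E[r] = 0.185289, running G = 1.298669
t=4: π = [0.1918, 0.1675, 0.1310, 0.1393, 0.2000, 0.1704], E[r] = 0.5412, γ^t·E[r] = 0.129937, running G = 1.428606
t=5: π = [0.1920, 0.1672, 0.1310, 0.1392, 0.2000, 0.1707], E[r] = 0.5407, γ^t·E[r] = 0.090873, running G = 1.519479
t=6: π = [0.1919, 0.1673, 0.1310, 0.1392, 0.2000, 0.1706], E[r] = 0.5409, γ^t·E[r] = 0.063631, running G = 1.583110
t=7: π = [0.1919, 0.1672, 0.1310, 0.1392, 0.2000, 0.1706], E[r] = 0.5408, γ^t·E[r] = 0.044539, running G = 1.627650
t=8: π = [0.1919, 0.1672, 0.1310, 0.1392, 0.2000, 0.1706], E[r] = 0.5408, γ^t·E[r] = 0.031178, running G = 1.658827

G = 1.6588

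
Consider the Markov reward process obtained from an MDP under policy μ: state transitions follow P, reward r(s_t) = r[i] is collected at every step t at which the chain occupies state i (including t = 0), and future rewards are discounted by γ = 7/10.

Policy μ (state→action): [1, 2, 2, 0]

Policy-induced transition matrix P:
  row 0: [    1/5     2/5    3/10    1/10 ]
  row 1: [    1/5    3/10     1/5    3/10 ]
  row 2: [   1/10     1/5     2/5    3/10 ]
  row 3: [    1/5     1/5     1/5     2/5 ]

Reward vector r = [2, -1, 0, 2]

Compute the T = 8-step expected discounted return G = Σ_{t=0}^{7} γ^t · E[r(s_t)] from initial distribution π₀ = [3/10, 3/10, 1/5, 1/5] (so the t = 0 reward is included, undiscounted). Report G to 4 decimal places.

t=0: π = [0.3000, 0.3000, 0.2000, 0.2000], E[r] = 0.7000, γ^t·E[r] = 0.700000, running G = 0.700000
t=1: π = [0.1800, 0.2900, 0.2700, 0.2600], E[r] = 0.5900, γ^t·E[r] = 0.413000, running G = 1.113000
t=2: π = [0.1730, 0.2650, 0.2720, 0.2900], E[r] = 0.6610, γ^t·E[r] = 0.323890, running G = 1.436890
t=3: π = [0.1728, 0.2611, 0.2717, 0.2944], E[r] = 0.6733, γ^t·E[r] = 0.230942, running G = 1.667832
t=4: π = [0.1728, 0.2607, 0.2716, 0.2949], E[r] = 0.6748, γ^t·E[r] = 0.162007, running G = 1.829839
t=5: π = [0.1728, 0.2606, 0.2716, 0.2949], E[r] = 0.6749, γ^t·E[r] = 0.113428, running G = 1.943268
t=6: π = [0.1728, 0.2606, 0.2716, 0.2949], E[r] = 0.6749, γ^t·E[r] = 0.079401, running G = 2.022669
t=7: π = [0.1728, 0.2606, 0.2716, 0.2949], E[r] = 0.6749, γ^t·E[r] = 0.055581, running G = 2.078249

G = 2.0782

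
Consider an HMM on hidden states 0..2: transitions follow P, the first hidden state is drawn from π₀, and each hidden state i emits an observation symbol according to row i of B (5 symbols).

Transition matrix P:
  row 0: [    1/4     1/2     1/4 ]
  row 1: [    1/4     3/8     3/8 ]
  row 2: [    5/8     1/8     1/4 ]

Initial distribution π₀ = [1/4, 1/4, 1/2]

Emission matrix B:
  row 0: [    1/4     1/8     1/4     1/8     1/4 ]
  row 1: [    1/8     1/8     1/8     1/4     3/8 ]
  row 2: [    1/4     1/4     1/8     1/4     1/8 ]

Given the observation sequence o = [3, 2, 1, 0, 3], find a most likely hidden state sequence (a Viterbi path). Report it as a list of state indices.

path = [2, 0, 2, 0, 1]

t=0: δ = [3.125e-02, 6.250e-02, 1.250e-01]  (obs o_0=3)
t=1: δ = [1.953e-02, 2.930e-03, 3.906e-03]  ψ = [2, 1, 2]  (obs o_1=2)
t=2: δ = [6.104e-04, 1.221e-03, 1.221e-03]  ψ = [0, 0, 0]  (obs o_2=1)
t=3: δ = [1.907e-04, 5.722e-05, 1.144e-04]  ψ = [2, 1, 1]  (obs o_3=0)
t=4: δ = [8.941e-06, 2.384e-05, 1.192e-05]  ψ = [2, 0, 0]  (obs o_4=3)
backtrack: best end state = 1; path = [2, 0, 2, 0, 1]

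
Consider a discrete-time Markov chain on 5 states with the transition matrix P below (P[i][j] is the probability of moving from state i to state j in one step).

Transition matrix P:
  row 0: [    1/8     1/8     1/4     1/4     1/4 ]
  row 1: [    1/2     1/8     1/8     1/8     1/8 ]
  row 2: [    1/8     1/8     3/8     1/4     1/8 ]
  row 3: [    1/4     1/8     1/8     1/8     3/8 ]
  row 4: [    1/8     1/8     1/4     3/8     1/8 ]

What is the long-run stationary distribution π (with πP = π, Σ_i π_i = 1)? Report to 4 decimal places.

π = [0.2008, 0.1250, 0.2348, 0.2314, 0.2080]

Balance equations π_j = Σ_i π_i·P[i][j]:
  π_0 = 1/8·π_0 + 1/2·π_1 + 1/8·π_2 + 1/4·π_3 + 1/8·π_4
  π_1 = 1/8·π_0 + 1/8·π_1 + 1/8·π_2 + 1/8·π_3 + 1/8·π_4
  π_2 = 1/4·π_0 + 1/8·π_1 + 3/8·π_2 + 1/8·π_3 + 1/4·π_4
  π_3 = 1/4·π_0 + 1/8·π_1 + 1/4·π_2 + 1/8·π_3 + 3/8·π_4
  normalize: π_0 + π_1 + π_2 + π_3 + π_4 = 1
Solving the linear system gives exactly π = [449/2236, 1/8, 525/2236, 1035/4472, 465/2236].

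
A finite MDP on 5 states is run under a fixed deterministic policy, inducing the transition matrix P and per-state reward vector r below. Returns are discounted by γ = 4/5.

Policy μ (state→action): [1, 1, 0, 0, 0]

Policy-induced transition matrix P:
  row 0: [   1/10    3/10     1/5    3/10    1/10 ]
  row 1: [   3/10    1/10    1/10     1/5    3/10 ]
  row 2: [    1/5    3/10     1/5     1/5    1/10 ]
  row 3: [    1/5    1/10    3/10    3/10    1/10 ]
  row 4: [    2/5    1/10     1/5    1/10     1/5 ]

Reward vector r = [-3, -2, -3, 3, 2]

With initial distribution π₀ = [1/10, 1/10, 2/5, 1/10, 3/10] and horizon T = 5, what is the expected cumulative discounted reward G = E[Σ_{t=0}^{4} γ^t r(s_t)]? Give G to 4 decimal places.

t=0: π = [0.1000, 0.1000, 0.4000, 0.1000, 0.3000], E[r] = -0.8000, γ^t·E[r] = -0.800000, running G = -0.800000
t=1: π = [0.2600, 0.2000, 0.2000, 0.1900, 0.1500], E[r] = -0.9100, γ^t·E[r] = -0.728000, running G = -1.528000
t=2: π = [0.2240, 0.1920, 0.1990, 0.2300, 0.1550], E[r] = -0.6530, γ^t·E[r] = -0.417920, running G = -1.945920
t=3: π = [0.2278, 0.1846, 0.2038, 0.2299, 0.1539], E[r] = -0.6665, γ^t·E[r] = -0.341248, running G = -2.287168
t=4: π = [0.2265, 0.1863, 0.2045, 0.2304, 0.1523], E[r] = -0.6699, γ^t·E[r] = -0.274371, running G = -2.561539

G = -2.5615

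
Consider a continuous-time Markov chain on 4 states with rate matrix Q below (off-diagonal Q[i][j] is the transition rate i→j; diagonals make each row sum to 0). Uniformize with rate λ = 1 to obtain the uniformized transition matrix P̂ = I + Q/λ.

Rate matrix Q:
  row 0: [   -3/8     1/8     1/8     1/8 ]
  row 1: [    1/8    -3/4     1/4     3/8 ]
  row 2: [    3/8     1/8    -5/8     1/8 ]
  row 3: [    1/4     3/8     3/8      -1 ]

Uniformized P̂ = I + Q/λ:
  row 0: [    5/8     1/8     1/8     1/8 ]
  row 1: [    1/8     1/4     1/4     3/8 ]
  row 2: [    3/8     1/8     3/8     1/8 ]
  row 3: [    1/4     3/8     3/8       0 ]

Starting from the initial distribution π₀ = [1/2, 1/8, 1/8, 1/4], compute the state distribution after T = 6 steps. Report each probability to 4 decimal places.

t=0: π = [0.5000, 0.1250, 0.1250, 0.2500]
t=1: π = [0.4375, 0.2031, 0.2344, 0.1250]
t=2: π = [0.4180, 0.1816, 0.2402, 0.1602]
t=3: π = [0.4141, 0.1877, 0.2478, 0.1504]
t=4: π = [0.4128, 0.1861, 0.2480, 0.1531]
t=5: π = [0.4125, 0.1865, 0.2485, 0.1524]
t=6: π = [0.4125, 0.1864, 0.2485, 0.1526]

π = [0.4125, 0.1864, 0.2485, 0.1526]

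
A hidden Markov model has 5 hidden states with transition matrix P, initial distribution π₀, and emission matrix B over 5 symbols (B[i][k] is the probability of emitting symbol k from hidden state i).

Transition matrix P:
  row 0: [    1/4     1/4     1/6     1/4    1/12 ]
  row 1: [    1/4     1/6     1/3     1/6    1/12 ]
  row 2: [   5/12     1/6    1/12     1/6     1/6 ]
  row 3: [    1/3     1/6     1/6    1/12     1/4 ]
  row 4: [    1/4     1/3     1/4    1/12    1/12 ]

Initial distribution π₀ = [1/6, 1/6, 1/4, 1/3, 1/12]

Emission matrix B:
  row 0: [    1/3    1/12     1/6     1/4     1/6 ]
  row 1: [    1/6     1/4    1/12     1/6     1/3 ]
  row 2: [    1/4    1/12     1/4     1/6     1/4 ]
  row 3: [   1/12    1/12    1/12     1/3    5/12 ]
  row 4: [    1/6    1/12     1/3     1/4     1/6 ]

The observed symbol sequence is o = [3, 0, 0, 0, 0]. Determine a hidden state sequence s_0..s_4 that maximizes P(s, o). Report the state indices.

path = [3, 0, 0, 0, 0]

t=0: δ = [4.167e-02, 2.778e-02, 4.167e-02, 1.111e-01, 2.083e-02]  (obs o_0=3)
t=1: δ = [1.235e-02, 3.086e-03, 4.630e-03, 8.681e-04, 4.630e-03]  ψ = [3, 3, 3, 0, 3]  (obs o_1=0)
t=2: δ = [1.029e-03, 5.144e-04, 5.144e-04, 2.572e-04, 1.715e-04]  ψ = [0, 0, 0, 0, 0]  (obs o_2=0)
t=3: δ = [8.573e-05, 4.287e-05, 4.287e-05, 2.143e-05, 1.429e-05]  ψ = [0, 0, 0, 0, 0]  (obs o_3=0)
t=4: δ = [7.144e-06, 3.572e-06, 3.572e-06, 1.786e-06, 1.191e-06]  ψ = [0, 0, 0, 0, 0]  (obs o_4=0)
backtrack: best end state = 0; path = [3, 0, 0, 0, 0]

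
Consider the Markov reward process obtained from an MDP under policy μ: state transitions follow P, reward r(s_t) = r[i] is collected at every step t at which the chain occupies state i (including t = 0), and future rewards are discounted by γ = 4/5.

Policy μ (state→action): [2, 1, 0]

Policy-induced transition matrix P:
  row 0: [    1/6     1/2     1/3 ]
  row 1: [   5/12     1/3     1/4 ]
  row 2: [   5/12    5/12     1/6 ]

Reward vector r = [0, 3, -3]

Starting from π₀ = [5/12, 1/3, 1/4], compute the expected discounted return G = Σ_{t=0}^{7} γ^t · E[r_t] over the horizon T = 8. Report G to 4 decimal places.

G = 1.7222

t=0: π = [0.4167, 0.3333, 0.2500], E[r] = 0.2500, γ^t·E[r] = 0.250000, running G = 0.250000
t=1: π = [0.3125, 0.4236, 0.2639], E[r] = 0.4792, γ^t·E[r] = 0.383333, running G = 0.633333
t=2: π = [0.3385, 0.4074, 0.2541], E[r] = 0.4601, γ^t·E[r] = 0.294444, running G = 0.927778
t=3: π = [0.3320, 0.4109, 0.2570], E[r] = 0.4617, γ^t·E[r] = 0.236370, running G = 1.164148
t=4: π = [0.3337, 0.4101, 0.2562], E[r] = 0.4615, γ^t·E[r] = 0.189042, running G = 1.353190
t=5: π = [0.3333, 0.4103, 0.2565], E[r] = 0.4615, γ^t·E[r] = 0.151237, running G = 1.504427
t=6: π = [0.3334, 0.4102, 0.2564], E[r] = 0.4615, γ^t·E[r] = 0.120990, running G = 1.625417
t=7: π = [0.3333, 0.4103, 0.2564], E[r] = 0.4615, γ^t·E[r] = 0.096792, running G = 1.722208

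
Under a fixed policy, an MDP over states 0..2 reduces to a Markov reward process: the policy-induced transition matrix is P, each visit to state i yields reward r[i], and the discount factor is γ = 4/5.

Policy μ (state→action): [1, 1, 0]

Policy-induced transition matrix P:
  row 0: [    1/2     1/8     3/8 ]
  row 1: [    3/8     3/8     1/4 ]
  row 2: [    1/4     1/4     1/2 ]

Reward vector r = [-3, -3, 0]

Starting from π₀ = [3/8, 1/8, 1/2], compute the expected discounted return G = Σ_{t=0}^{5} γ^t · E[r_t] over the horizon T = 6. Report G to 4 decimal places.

t=0: π = [0.3750, 0.1250, 0.5000], E[r] = -1.5000, γ^t·E[r] = -1.500000, running G = -1.500000
t=1: π = [0.3594, 0.2188, 0.4219], E[r] = -1.7344, γ^t·E[r] = -1.387500, running G = -2.887500
t=2: π = [0.3672, 0.2324, 0.4004], E[r] = -1.7988, γ^t·E[r] = -1.151250, running G = -4.038750
t=3: π = [0.3708, 0.2332, 0.3960], E[r] = -1.8120, γ^t·E[r] = -0.927750, running G = -4.966500
t=4: π = [0.3719, 0.2328, 0.3954], E[r] = -1.8139, γ^t·E[r] = -0.742988, running G = -5.709488
t=5: π = [0.3721, 0.2326, 0.3953], E[r] = -1.8140, γ^t·E[r] = -0.594424, running G = -6.303911

G = -6.3039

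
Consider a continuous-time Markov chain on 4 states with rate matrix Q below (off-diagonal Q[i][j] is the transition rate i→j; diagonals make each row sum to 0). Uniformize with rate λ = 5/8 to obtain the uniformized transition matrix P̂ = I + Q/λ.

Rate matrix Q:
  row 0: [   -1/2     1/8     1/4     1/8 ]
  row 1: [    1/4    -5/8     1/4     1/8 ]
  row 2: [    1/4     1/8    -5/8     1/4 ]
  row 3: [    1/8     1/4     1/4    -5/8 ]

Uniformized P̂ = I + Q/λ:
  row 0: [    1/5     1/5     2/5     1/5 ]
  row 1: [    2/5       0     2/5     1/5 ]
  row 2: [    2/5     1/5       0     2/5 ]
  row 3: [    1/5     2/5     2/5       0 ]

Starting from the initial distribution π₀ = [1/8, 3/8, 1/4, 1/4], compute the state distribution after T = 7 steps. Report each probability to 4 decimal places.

t=0: π = [0.1250, 0.3750, 0.2500, 0.2500]
t=1: π = [0.3250, 0.1750, 0.3000, 0.2000]
t=2: π = [0.2950, 0.2050, 0.2800, 0.2200]
t=3: π = [0.2970, 0.2030, 0.2880, 0.2120]
t=4: π = [0.2982, 0.2018, 0.2848, 0.2152]
t=5: π = [0.2973, 0.2027, 0.2861, 0.2139]
t=6: π = [0.2978, 0.2022, 0.2856, 0.2144]
t=7: π = [0.2976, 0.2024, 0.2858, 0.2142]

π = [0.2976, 0.2024, 0.2858, 0.2142]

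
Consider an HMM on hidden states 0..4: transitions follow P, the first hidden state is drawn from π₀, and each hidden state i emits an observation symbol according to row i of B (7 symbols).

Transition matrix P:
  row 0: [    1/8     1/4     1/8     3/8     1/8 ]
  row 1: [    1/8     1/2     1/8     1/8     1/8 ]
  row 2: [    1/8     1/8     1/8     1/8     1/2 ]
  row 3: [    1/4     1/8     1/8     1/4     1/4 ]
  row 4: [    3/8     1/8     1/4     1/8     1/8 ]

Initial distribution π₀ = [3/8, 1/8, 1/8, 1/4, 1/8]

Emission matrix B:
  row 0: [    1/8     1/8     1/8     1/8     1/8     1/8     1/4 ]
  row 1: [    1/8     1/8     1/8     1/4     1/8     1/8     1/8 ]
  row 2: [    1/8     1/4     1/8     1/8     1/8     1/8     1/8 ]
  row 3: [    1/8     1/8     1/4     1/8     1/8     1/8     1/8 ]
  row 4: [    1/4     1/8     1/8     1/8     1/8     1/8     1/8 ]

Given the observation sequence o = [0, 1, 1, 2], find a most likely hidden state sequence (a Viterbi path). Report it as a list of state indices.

t=0: δ = [4.688e-02, 1.562e-02, 1.562e-02, 3.125e-02, 3.125e-02]  (obs o_0=0)
t=1: δ = [1.465e-03, 1.465e-03, 1.953e-03, 2.197e-03, 9.766e-04]  ψ = [4, 0, 4, 0, 2]  (obs o_1=1)
t=2: δ = [6.866e-05, 9.155e-05, 6.866e-05, 6.866e-05, 1.221e-04]  ψ = [3, 1, 3, 0, 2]  (obs o_2=1)
t=3: δ = [5.722e-06, 5.722e-06, 3.815e-06, 6.437e-06, 4.292e-06]  ψ = [4, 1, 4, 0, 2]  (obs o_3=2)
backtrack: best end state = 3; path = [0, 3, 0, 3]

path = [0, 3, 0, 3]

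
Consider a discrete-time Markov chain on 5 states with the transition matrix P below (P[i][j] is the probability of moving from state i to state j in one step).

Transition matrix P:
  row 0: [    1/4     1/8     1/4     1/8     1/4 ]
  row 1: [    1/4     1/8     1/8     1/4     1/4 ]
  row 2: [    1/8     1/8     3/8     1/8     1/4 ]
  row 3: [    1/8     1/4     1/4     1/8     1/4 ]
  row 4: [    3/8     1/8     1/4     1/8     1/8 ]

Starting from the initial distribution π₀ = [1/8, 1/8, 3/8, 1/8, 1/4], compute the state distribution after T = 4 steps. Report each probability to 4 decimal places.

π = [0.2267, 0.1429, 0.2654, 0.1429, 0.2222]

t=0: π = [0.1250, 0.1250, 0.3750, 0.1250, 0.2500]
t=1: π = [0.2188, 0.1406, 0.2813, 0.1406, 0.2188]
t=2: π = [0.2246, 0.1426, 0.2676, 0.1426, 0.2227]
t=3: π = [0.2266, 0.1428, 0.2656, 0.1428, 0.2222]
t=4: π = [0.2267, 0.1429, 0.2654, 0.1429, 0.2222]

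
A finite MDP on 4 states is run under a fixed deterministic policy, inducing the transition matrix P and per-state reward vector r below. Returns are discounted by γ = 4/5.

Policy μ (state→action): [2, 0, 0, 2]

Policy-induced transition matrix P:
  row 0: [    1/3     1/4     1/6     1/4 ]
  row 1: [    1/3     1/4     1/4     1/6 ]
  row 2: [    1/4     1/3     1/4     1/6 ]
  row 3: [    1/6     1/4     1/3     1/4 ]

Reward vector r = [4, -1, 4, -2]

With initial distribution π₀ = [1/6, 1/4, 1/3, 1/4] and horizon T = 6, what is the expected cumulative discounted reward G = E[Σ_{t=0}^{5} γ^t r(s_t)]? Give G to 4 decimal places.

G = 5.0310

t=0: π = [0.1667, 0.2500, 0.3333, 0.2500], E[r] = 1.2500, γ^t·E[r] = 1.250000, running G = 1.250000
t=1: π = [0.2639, 0.2778, 0.2569, 0.2014], E[r] = 1.4028, γ^t·E[r] = 1.122222, running G = 2.372222
t=2: π = [0.2784, 0.2714, 0.2448, 0.2054], E[r] = 1.4103, γ^t·E[r] = 0.902593, running G = 3.274815
t=3: π = [0.2787, 0.2704, 0.2439, 0.2070], E[r] = 1.4061, γ^t·E[r] = 0.719926, running G = 3.994741
t=4: π = [0.2785, 0.2703, 0.2440, 0.2071], E[r] = 1.4055, γ^t·E[r] = 0.575704, running G = 4.570444
t=5: π = [0.2785, 0.2703, 0.2441, 0.2071], E[r] = 1.4055, γ^t·E[r] = 0.460554, running G = 5.030998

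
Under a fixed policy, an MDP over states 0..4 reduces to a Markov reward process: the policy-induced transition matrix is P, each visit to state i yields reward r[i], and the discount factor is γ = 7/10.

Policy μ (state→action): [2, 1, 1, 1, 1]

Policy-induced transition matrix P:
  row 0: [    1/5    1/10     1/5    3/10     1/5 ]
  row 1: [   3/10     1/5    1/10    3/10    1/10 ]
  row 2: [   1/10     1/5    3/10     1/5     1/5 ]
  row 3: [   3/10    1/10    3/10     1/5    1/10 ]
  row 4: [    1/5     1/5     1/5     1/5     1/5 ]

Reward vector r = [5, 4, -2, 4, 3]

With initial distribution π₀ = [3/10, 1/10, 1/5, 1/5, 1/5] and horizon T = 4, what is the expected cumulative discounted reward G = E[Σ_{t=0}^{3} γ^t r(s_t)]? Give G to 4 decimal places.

t=0: π = [0.3000, 0.1000, 0.2000, 0.2000, 0.2000], E[r] = 2.9000, γ^t·E[r] = 2.900000, running G = 2.900000
t=1: π = [0.2100, 0.1500, 0.2300, 0.2400, 0.1700], E[r] = 2.6600, γ^t·E[r] = 1.862000, running G = 4.762000
t=2: π = [0.2160, 0.1550, 0.2320, 0.2360, 0.1610], E[r] = 2.6630, γ^t·E[r] = 1.304870, running G = 6.066870
t=3: π = [0.2159, 0.1548, 0.2313, 0.2371, 0.1609], E[r] = 2.6672, γ^t·E[r] = 0.914850, running G = 6.981720

G = 6.9817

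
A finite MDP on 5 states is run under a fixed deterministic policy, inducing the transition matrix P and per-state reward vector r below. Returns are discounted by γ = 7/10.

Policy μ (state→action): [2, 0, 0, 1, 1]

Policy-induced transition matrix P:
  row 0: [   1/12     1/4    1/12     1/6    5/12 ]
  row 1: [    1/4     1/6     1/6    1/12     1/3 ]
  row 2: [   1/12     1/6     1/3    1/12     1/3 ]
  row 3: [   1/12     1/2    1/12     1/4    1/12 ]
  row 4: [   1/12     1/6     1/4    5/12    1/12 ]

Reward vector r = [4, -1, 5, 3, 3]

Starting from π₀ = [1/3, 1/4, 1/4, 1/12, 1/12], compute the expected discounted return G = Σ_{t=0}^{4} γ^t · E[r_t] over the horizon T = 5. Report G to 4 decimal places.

G = 7.3910

t=0: π = [0.3333, 0.2500, 0.2500, 0.0833, 0.0833], E[r] = 2.8333, γ^t·E[r] = 2.833333, running G = 2.833333
t=1: π = [0.1250, 0.2222, 0.1806, 0.1528, 0.3194], E[r] = 2.5972, γ^t·E[r] = 1.818056, running G = 4.651389
t=2: π = [0.1204, 0.2280, 0.2002, 0.2257, 0.2257], E[r] = 2.6088, γ^t·E[r] = 1.278310, running G = 5.929699
t=3: π = [0.1213, 0.2519, 0.1900, 0.2062, 0.2305], E[r] = 2.4936, γ^t·E[r] = 0.855317, running G = 6.785016
t=4: π = [0.1253, 0.2455, 0.1902, 0.2047, 0.2343], E[r] = 2.5238, γ^t·E[r] = 0.605955, running G = 7.390970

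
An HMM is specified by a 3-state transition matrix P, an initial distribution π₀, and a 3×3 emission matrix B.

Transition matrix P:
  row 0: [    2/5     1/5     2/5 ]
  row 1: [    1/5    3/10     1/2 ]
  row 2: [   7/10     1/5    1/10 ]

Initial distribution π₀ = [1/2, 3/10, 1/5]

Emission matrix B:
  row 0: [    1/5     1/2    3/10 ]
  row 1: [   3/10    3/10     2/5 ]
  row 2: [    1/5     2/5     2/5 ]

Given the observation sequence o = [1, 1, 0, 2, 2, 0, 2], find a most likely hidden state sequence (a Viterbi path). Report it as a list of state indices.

path = [0, 2, 0, 2, 0, 2, 0]

t=0: δ = [2.500e-01, 9.000e-02, 8.000e-02]  (obs o_0=1)
t=1: δ = [5.000e-02, 1.500e-02, 4.000e-02]  ψ = [0, 0, 0]  (obs o_1=1)
t=2: δ = [5.600e-03, 3.000e-03, 4.000e-03]  ψ = [2, 0, 0]  (obs o_2=0)
t=3: δ = [8.400e-04, 4.480e-04, 8.960e-04]  ψ = [2, 0, 0]  (obs o_3=2)
t=4: δ = [1.882e-04, 7.168e-05, 1.344e-04]  ψ = [2, 2, 0]  (obs o_4=2)
t=5: δ = [1.882e-05, 1.129e-05, 1.505e-05]  ψ = [2, 0, 0]  (obs o_5=0)
t=6: δ = [3.161e-06, 1.505e-06, 3.011e-06]  ψ = [2, 0, 0]  (obs o_6=2)
backtrack: best end state = 0; path = [0, 2, 0, 2, 0, 2, 0]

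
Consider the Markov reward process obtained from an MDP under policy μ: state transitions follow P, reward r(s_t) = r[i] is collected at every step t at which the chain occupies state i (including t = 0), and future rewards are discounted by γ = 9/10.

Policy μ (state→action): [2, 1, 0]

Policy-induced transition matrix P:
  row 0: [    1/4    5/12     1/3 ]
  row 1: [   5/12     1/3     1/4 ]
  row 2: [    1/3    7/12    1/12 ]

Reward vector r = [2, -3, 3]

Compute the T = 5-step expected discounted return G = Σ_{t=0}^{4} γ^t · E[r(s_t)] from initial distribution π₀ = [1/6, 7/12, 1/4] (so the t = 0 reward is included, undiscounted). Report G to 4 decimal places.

t=0: π = [0.1667, 0.5833, 0.2500], E[r] = -0.6667, γ^t·E[r] = -0.666667, running G = -0.666667
t=1: π = [0.3681, 0.4097, 0.2222], E[r] = 0.1736, γ^t·E[r] = 0.156250, running G = -0.510417
t=2: π = [0.3368, 0.4196, 0.2436], E[r] = 0.1458, γ^t·E[r] = 0.118125, running G = -0.392292
t=3: π = [0.3402, 0.4223, 0.2375], E[r] = 0.1259, γ^t·E[r] = 0.091793, running G = -0.300499
t=4: π = [0.3402, 0.4211, 0.2388], E[r] = 0.1335, γ^t·E[r] = 0.087602, running G = -0.212896

G = -0.2129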